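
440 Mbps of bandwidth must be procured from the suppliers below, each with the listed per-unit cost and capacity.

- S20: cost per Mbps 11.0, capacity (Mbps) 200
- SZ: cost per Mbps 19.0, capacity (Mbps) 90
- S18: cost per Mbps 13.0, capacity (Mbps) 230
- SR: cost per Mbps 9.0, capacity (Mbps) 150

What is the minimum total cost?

Fill from the cheapest supplier first.
SR (9.0): use full 150 ; 290 Mbps to go.
Take 200 from S20 at 11.0 ; need 90 more.
Take 90 from S18 at 13.0 to finish.
SZ: unused.
Cost = 150×9.0 + 200×11.0 + 90×13.0 = 4720.

4720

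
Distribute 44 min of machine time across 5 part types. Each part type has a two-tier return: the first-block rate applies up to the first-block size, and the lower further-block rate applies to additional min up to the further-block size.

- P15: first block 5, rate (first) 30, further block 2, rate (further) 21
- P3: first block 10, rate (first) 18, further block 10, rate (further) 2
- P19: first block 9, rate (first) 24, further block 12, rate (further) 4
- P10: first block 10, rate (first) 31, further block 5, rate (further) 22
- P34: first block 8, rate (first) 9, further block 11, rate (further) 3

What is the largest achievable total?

Order all 10 blocks by rate: P10/T1 31 > P15/T1 30 > P19/T1 24 > P10/T2 22 > P15/T2 21 > P3/T1 18 > P34/T1 9 > P19/T2 4 > P34/T2 3 > P3/T2 2.
P10 T1 at 31: fill all 10 — 34 left.
P15 T1 at 30: fill all 5 — 29 left.
P19/T1 (24): +9 — 20 left.
P10/T2 (22): +5 — 15 left.
P15/T2 (21): +2 — 13 left.
Fill P3 T1 block (10 at 18) — 3 left.
P34/T1: +3 of 8 at 9; pool empty.
Total = 31×10 + 30×5 + 24×9 + 22×5 + 21×2 + 18×10 + 9×3 = 1035.

1035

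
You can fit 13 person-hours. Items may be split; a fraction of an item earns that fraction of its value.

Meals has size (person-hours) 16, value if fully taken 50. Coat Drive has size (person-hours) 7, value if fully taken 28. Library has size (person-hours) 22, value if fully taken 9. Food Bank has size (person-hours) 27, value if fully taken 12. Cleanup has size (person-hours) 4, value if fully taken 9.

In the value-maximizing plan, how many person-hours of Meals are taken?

Best value per unit of size first: Coat Drive 28/7≈4, Meals 50/16≈3.12, Cleanup 9/4≈2.25, Food Bank 12/27≈0.444, Library 9/22≈0.409.
Coat Drive: take in full, 7 person-hours for value 28 ; 6 left.
Only 6 person-hours remain; take 6/16 of Meals for value 50×6/16 = 18.75.

6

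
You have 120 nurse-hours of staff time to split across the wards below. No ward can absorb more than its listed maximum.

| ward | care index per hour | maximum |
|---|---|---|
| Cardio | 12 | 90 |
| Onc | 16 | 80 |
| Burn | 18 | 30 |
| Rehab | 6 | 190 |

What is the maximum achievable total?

Highest care index per hour first: Burn 18 > Onc 16 > Cardio 12 > Rehab 6.
Burn: +30 to 30 (cap) — 90 left.
Give Onc 80 to hit its cap of 80 — 10 left.
Cardio: +10 (room for 90) → 10. Pool exhausted.
Total = 12×10 + 16×80 + 18×30 = 1940.

1940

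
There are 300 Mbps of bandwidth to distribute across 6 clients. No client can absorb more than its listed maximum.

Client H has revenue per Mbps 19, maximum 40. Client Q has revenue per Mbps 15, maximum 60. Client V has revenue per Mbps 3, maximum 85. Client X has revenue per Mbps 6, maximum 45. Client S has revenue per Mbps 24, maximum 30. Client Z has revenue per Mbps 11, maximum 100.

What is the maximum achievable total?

Order the clients by revenue per Mbps: Client S 24 > Client H 19 > Client Q 15 > Client Z 11 > Client X 6 > Client V 3.
Give Client S 30 to hit its cap of 30 ; 270 left.
Give Client H 40 to hit its cap of 40 ; 230 left.
Client Q takes 60 to reach its cap of 60 ; 170 left.
Give Client Z 100 to hit its cap of 100 ; 70 left.
Client X takes 45 to reach its cap of 45 ; 25 left.
Client V: +25 (room for 85) → 25. Pool exhausted.
Total = 19×40 + 15×60 + 3×25 + 6×45 + 24×30 + 11×100 = 3825.

3825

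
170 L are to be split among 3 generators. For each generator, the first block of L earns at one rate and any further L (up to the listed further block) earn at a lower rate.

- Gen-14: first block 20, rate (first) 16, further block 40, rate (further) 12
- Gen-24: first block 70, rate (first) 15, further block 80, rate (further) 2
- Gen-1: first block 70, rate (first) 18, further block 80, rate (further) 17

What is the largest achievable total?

Rank every tier by rate: Gen-1/tier1 18 > Gen-1/tier2 17 > Gen-14/tier1 16 > Gen-24/tier1 15 > Gen-14/tier2 12 > Gen-24/tier2 2.
Gen-1/tier1 (18): +70 → 100 left.
Gen-1 tier2 at 17: fill all 80 → 20 left.
Gen-14/tier1 (16): +20 → 0 left.
Total = 18×70 + 17×80 + 16×20 = 2940.

2940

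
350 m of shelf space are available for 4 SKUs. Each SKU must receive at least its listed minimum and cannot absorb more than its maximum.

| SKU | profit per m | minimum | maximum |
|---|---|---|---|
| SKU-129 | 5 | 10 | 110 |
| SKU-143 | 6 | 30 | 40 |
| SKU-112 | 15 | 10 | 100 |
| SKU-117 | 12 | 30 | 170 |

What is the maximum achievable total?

3980

Meeting every minimum uses 10+30+10+30 = 80 m, leaving 270.
Highest profit per m first: SKU-112 15 > SKU-117 12 > SKU-143 6 > SKU-129 5.
SKU-112 takes 90 more to reach its cap of 100 ; 180 left.
SKU-117 takes 140 more to reach its cap of 170 ; 40 left.
SKU-143: +10 to 40 (cap) ; 30 left.
SKU-129: +30 (room for 100) → 40. Pool exhausted.
Total = 5×40 + 6×40 + 15×100 + 12×170 = 3980.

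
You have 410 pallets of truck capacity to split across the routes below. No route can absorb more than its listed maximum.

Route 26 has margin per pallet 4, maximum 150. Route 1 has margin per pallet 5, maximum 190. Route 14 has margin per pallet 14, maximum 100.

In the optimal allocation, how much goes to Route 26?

120

Rank by margin per pallet: Route 14 14 > Route 1 5 > Route 26 4.
Give Route 14 100 to hit its cap of 100 ; 310 left.
Route 1 takes 190 to reach its cap of 190 ; 120 left.
Route 26 has room for 150 but only 120 remain, so it gets 120.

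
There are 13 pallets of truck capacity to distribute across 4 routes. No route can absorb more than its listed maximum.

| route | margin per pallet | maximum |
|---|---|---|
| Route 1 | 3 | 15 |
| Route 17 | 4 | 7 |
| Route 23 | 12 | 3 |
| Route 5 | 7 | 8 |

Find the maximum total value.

Order the routes by margin per pallet: Route 23 12 > Route 5 7 > Route 17 4 > Route 1 3.
Route 23: +3 to 3 (cap) — 10 left.
Give Route 5 8 to hit its cap of 8 — 2 left.
Only 2 left; Route 17 takes them to reach 2.
Total = 4×2 + 12×3 + 7×8 = 100.

100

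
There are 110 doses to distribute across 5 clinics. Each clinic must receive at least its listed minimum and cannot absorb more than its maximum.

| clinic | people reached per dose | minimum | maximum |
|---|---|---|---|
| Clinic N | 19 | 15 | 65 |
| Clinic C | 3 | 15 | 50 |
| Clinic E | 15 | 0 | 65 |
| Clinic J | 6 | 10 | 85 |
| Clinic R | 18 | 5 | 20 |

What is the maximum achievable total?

1700

Meeting every minimum uses 15+15+0+10+5 = 45 doses, leaving 65.
Order the clinics by people reached per dose: Clinic N 19 > Clinic R 18 > Clinic E 15 > Clinic J 6 > Clinic C 3.
Give Clinic N 50 more to hit its cap of 65 — 15 left.
Clinic R: +15 to 20 (cap) — 0 left.
Total = 19×65 + 3×15 + 6×10 + 18×20 = 1700.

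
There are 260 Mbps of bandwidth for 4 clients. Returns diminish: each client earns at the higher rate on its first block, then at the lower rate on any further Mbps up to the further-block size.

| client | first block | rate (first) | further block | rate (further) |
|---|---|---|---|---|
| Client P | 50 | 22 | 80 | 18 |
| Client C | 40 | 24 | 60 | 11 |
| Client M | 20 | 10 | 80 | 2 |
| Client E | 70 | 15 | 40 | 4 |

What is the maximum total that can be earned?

4770

Order all 8 blocks by rate: Client C/T1 24 > Client P/T1 22 > Client P/T2 18 > Client E/T1 15 > Client C/T2 11 > Client M/T1 10 > Client E/T2 4 > Client M/T2 2.
Client C T1 at 24: fill all 40 — 220 left.
Fill Client P T1 block (50 at 22) — 170 left.
Client P/T2 (18): +80 — 90 left.
Client E/T1 (15): +70 — 20 left.
Client C/T2: +20 of 60 at 11; pool empty.
Total = 24×40 + 22×50 + 18×80 + 15×70 + 11×20 = 4770.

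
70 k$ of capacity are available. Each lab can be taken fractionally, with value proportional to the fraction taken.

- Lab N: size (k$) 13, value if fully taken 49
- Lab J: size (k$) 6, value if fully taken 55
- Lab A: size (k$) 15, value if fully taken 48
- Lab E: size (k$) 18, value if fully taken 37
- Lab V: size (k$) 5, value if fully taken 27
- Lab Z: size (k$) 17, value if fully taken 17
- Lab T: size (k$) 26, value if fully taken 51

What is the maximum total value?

241.5

Sort by value density: Lab J 55/6≈9.17, Lab V 27/5≈5.4, Lab N 49/13≈3.77, Lab A 48/15≈3.2, Lab E 37/18≈2.06, Lab T 51/26≈1.96, Lab Z 17/17≈1.
Lab J: take in full, 6 k$ for value 55 → 64 left.
Take all of Lab V (5 k$, value 27) → 59 k$ left.
Take all of Lab N (13 k$, value 49) → 46 k$ left.
Take all of Lab A (15 k$, value 48) → 31 k$ left.
All 18 k$ of Lab E fit (value 37) → 13 remain.
13 k$ left: a 13/26 share of Lab T gives 51×13/26 = 25.5.
Total value = 241.5.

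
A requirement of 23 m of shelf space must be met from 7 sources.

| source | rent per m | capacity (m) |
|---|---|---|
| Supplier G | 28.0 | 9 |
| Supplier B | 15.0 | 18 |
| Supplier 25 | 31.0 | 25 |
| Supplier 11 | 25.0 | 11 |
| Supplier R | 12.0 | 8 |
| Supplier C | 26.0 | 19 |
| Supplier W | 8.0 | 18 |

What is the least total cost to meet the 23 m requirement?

204

Fill from the cheapest source first.
Supplier W (8.0): use full 18 — 5 m to go.
Supplier R (12.0): take the remaining 5 — done.
Supplier B, Supplier 11, Supplier C, Supplier G, Supplier 25: unused.
Cost = 18×8.0 + 5×12.0 = 204.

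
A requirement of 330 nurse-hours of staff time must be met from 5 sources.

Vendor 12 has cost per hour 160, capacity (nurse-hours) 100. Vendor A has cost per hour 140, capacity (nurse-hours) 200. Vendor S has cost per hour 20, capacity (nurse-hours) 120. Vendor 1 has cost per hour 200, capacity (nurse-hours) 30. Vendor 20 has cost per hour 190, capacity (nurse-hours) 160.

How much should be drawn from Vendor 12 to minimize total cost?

Cheapest first:
Take 120 from Vendor S at 20 → need 210 more.
Vendor A (140): use full 200 → 10 nurse-hours to go.
Vendor 12 (160): take the remaining 10 → done.
Vendor 20, Vendor 1: unused.

10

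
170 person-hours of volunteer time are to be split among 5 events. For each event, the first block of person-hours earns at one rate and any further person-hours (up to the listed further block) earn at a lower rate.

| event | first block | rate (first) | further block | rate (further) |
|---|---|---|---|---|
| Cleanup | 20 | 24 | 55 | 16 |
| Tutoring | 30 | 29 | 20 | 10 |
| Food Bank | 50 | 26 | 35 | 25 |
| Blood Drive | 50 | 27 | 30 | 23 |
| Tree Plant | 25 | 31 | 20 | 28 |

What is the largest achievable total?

Rank every tier by rate: Tree Plant/tier1 31 > Tutoring/tier1 29 > Tree Plant/tier2 28 > Blood Drive/tier1 27 > Food Bank/tier1 26 > Food Bank/tier2 25 > Cleanup/tier1 24 > Blood Drive/tier2 23 > Cleanup/tier2 16 > Tutoring/tier2 10.
Tree Plant/tier1 (31): +25 ; 145 left.
Fill Tutoring tier1 block (30 at 29) ; 115 left.
Fill Tree Plant tier2 block (20 at 28) ; 95 left.
Fill Blood Drive tier1 block (50 at 27) ; 45 left.
Food Bank tier1 at 26: only 45 left, fill 45.
Total = 31×25 + 29×30 + 28×20 + 27×50 + 26×45 = 4725.

4725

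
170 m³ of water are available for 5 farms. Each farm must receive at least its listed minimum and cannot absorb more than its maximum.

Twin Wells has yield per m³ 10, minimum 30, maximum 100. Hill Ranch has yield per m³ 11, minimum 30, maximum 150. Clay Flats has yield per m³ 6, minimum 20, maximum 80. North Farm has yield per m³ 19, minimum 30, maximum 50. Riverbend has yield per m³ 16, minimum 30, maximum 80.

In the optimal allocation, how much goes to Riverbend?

Meeting every minimum uses 30+30+20+30+30 = 140 m³, leaving 30.
Highest yield per m³ first: North Farm 19 > Riverbend 16 > Hill Ranch 11 > Twin Wells 10 > Clay Flats 6.
North Farm takes 20 more to reach its cap of 50 → 10 left.
Riverbend: +10 (room for 50) → 40. Pool exhausted.

40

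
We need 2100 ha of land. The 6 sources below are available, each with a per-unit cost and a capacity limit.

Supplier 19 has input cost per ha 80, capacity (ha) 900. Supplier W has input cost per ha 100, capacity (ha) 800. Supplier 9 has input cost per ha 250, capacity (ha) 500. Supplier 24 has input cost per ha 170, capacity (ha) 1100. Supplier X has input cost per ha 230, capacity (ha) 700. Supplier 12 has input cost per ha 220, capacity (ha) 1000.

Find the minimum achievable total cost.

Cheapest first:
Take 900 from Supplier 19 at 80 ; need 1200 more.
Supplier W at 100: take all 800 ha ; 400 still needed.
Take 400 from Supplier 24 at 170 to finish.
Supplier 12, Supplier X, Supplier 9: unused.
Cost = 900×80 + 800×100 + 400×170 = 220000.

220000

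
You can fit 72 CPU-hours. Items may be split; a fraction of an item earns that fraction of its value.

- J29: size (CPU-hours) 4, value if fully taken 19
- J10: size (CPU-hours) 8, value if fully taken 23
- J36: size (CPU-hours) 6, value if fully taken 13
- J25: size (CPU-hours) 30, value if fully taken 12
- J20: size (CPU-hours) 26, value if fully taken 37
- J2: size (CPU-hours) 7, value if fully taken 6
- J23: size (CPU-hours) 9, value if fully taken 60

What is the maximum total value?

Best value per unit of size first: J23 60/9≈6.67, J29 19/4≈4.75, J10 23/8≈2.88, J36 13/6≈2.17, J20 37/26≈1.42, J2 6/7≈0.857, J25 12/30≈0.4.
All 9 CPU-hours of J23 fit (value 60) ; 63 remain.
Take all of J29 (4 CPU-hours, value 19) ; 59 CPU-hours left.
Take all of J10 (8 CPU-hours, value 23) ; 51 CPU-hours left.
J36: take in full, 6 CPU-hours for value 13 ; 45 left.
All 26 CPU-hours of J20 fit (value 37) ; 19 remain.
Take all of J2 (7 CPU-hours, value 6) ; 12 CPU-hours left.
Only 12 CPU-hours remain; take 12/30 of J25 for value 12×12/30 = 4.8.
Total value = 162.8.

162.8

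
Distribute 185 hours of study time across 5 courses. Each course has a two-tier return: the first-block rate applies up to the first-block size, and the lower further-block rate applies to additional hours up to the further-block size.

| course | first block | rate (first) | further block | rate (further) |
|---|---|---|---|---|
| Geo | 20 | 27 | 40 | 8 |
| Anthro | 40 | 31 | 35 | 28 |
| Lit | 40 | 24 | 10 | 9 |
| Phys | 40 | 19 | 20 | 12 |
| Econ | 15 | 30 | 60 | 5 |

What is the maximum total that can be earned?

4835

Treat each block as its own option and order by rate: Anthro/tier1 31 > Econ/tier1 30 > Anthro/tier2 28 > Geo/tier1 27 > Lit/tier1 24 > Phys/tier1 19 > Phys/tier2 12 > Lit/tier2 9 > Geo/tier2 8 > Econ/tier2 5.
Anthro tier1 at 31: fill all 40 → 145 left.
Econ/tier1 (30): +15 → 130 left.
Anthro/tier2 (28): +35 → 95 left.
Geo tier1 at 27: fill all 20 → 75 left.
Lit/tier1 (24): +40 → 35 left.
35 remain; put them into Phys tier1 at 19.
Total = 31×40 + 30×15 + 28×35 + 27×20 + 24×40 + 19×35 = 4835.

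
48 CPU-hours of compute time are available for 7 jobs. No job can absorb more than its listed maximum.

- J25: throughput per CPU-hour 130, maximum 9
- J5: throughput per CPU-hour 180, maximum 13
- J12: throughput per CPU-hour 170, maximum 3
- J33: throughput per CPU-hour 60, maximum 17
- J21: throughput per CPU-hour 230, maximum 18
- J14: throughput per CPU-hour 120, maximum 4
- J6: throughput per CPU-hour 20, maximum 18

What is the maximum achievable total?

8700

Rank by throughput per CPU-hour: J21 230 > J5 180 > J12 170 > J25 130 > J14 120 > J33 60 > J6 20.
J21 takes 18 to reach its cap of 18 → 30 left.
Give J5 13 to hit its cap of 13 → 17 left.
Give J12 3 to hit its cap of 3 → 14 left.
J25 takes 9 to reach its cap of 9 → 5 left.
J14: +4 to 4 (cap) → 1 left.
J33: +1 (room for 17) → 1. Pool exhausted.
Total = 130×9 + 180×13 + 170×3 + 60×1 + 230×18 + 120×4 = 8700.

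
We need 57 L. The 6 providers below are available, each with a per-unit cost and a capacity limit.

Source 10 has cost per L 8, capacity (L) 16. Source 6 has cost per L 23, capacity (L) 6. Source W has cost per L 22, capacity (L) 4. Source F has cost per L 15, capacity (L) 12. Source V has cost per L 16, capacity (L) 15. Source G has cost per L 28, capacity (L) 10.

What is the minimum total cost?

886

Cheapest first:
Source 10 at 8: take all 16 L — 41 still needed.
Source F (15): use full 12 — 29 L to go.
Take 15 from Source V at 16 — need 14 more.
Source W at 22: take all 4 L — 10 still needed.
Source 6 at 23: take all 6 L — 4 still needed.
Source G at 28: take 4 of its 10 — requirement met.
Cost = 16×8 + 12×15 + 15×16 + 4×22 + 6×23 + 4×28 = 886.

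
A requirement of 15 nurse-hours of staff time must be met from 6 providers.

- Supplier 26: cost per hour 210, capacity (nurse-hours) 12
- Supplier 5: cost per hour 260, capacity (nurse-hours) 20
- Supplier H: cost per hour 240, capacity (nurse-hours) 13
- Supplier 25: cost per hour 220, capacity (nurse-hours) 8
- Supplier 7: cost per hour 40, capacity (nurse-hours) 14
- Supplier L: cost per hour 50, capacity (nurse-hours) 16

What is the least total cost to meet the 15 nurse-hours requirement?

Use providers in increasing cost order.
Supplier 7 (40): use full 14 ; 1 nurse-hours to go.
Supplier L at 50: take 1 of its 16 ; requirement met.
Supplier 26, Supplier 25, Supplier H, Supplier 5: unused.
Cost = 14×40 + 1×50 = 610.

610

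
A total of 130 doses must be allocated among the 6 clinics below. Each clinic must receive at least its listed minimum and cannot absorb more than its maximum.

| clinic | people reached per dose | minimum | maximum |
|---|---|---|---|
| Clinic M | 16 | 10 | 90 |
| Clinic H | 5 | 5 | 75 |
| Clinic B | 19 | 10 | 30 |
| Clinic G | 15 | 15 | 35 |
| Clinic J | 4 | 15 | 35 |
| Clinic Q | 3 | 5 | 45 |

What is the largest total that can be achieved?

1855

Meeting every minimum uses 10+5+10+15+15+5 = 60 doses, leaving 70.
Rank by people reached per dose: Clinic B 19 > Clinic M 16 > Clinic G 15 > Clinic H 5 > Clinic J 4 > Clinic Q 3.
Give Clinic B 20 more to hit its cap of 30 → 50 left.
Clinic M: +50 (room for 80) → 60. Pool exhausted.
Total = 16×60 + 5×5 + 19×30 + 15×15 + 4×15 + 3×5 = 1855.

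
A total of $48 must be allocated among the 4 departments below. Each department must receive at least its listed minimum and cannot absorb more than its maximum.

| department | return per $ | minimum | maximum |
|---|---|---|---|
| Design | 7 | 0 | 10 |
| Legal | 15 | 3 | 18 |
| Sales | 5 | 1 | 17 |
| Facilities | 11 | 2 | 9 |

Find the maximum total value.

Meeting every minimum uses 0+3+1+2 = 6 $, leaving 42.
Rank by return per $: Legal 15 > Facilities 11 > Design 7 > Sales 5.
Give Legal 15 more to hit its cap of 18 — 27 left.
Give Facilities 7 more to hit its cap of 9 — 20 left.
Give Design 10 more to hit its cap of 10 — 10 left.
Sales has room for 16 more but only 10 remain, so it gets 11.
Total = 7×10 + 15×18 + 5×11 + 11×9 = 494.

494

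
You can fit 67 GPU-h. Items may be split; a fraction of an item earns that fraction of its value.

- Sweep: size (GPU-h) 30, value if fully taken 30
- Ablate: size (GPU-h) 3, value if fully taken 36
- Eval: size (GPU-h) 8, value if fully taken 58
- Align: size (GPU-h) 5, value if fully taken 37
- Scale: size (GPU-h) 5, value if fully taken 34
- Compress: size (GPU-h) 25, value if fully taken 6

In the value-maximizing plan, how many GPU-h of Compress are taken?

16

Sort by value density: Ablate 36/3≈12, Align 37/5≈7.4, Eval 58/8≈7.25, Scale 34/5≈6.8, Sweep 30/30≈1, Compress 6/25≈0.24.
All 3 GPU-h of Ablate fit (value 36) ; 64 remain.
Align: take in full, 5 GPU-h for value 37 ; 59 left.
Take all of Eval (8 GPU-h, value 58) ; 51 GPU-h left.
Take all of Scale (5 GPU-h, value 34) ; 46 GPU-h left.
Take all of Sweep (30 GPU-h, value 30) ; 16 GPU-h left.
Only 16 GPU-h remain; take 16/25 of Compress for value 6×16/25 = 3.84.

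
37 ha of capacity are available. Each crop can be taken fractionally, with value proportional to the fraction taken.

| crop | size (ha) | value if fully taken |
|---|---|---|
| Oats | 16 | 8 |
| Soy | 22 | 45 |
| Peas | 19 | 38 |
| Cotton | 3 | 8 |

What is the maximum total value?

Sort by value density: Cotton 8/3≈2.67, Soy 45/22≈2.05, Peas 38/19≈2, Oats 8/16≈0.5.
Cotton: take in full, 3 ha for value 8 ; 34 left.
Soy: take in full, 22 ha for value 45 ; 12 left.
Fill the last 12 ha with part of Peas: 12/19 of it earns 24.
Total value = 77.

77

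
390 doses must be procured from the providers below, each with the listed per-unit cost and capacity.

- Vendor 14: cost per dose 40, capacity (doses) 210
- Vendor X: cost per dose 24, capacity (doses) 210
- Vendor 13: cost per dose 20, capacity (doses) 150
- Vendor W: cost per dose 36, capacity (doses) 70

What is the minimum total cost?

9120

Cheapest first:
Vendor 13 (20): use full 150 → 240 doses to go.
Vendor X (24): use full 210 → 30 doses to go.
Vendor W (36): take the remaining 30 → done.
Vendor 14: unused.
Cost = 150×20 + 210×24 + 30×36 = 9120.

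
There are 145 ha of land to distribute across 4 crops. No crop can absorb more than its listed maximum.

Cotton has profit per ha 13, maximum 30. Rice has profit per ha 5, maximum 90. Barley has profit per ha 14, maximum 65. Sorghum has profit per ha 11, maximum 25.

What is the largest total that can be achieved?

1700

Rank by profit per ha: Barley 14 > Cotton 13 > Sorghum 11 > Rice 5.
Give Barley 65 to hit its cap of 65 → 80 left.
Cotton takes 30 to reach its cap of 30 → 50 left.
Sorghum takes 25 to reach its cap of 25 → 25 left.
Rice: +25 (room for 90) → 25. Pool exhausted.
Total = 13×30 + 5×25 + 14×65 + 11×25 = 1700.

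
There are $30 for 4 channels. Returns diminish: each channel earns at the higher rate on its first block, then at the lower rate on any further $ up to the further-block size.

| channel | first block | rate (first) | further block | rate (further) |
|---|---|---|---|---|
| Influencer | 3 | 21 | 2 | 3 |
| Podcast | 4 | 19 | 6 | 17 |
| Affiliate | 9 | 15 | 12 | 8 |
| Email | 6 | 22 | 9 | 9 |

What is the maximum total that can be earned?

Rank every tier by rate: Email/first 22 > Influencer/first 21 > Podcast/first 19 > Podcast/second 17 > Affiliate/first 15 > Email/second 9 > Affiliate/second 8 > Influencer/second 3.
Fill Email first block (6 at 22) → 24 left.
Influencer first at 21: fill all 3 → 21 left.
Podcast/first (19): +4 → 17 left.
Podcast/second (17): +6 → 11 left.
Fill Affiliate first block (9 at 15) → 2 left.
Email second at 9: only 2 left, fill 2.
Total = 22×6 + 21×3 + 19×4 + 17×6 + 15×9 + 9×2 = 526.

526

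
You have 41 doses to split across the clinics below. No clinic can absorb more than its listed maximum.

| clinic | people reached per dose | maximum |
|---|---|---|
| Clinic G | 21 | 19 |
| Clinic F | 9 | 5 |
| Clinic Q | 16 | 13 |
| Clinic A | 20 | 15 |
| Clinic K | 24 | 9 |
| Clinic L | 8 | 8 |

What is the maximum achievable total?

Order the clinics by people reached per dose: Clinic K 24 > Clinic G 21 > Clinic A 20 > Clinic Q 16 > Clinic F 9 > Clinic L 8.
Clinic K takes 9 to reach its cap of 9 → 32 left.
Clinic G takes 19 to reach its cap of 19 → 13 left.
Clinic A has room for 15 but only 13 remain, so it gets 13.
Total = 21×19 + 20×13 + 24×9 = 875.

875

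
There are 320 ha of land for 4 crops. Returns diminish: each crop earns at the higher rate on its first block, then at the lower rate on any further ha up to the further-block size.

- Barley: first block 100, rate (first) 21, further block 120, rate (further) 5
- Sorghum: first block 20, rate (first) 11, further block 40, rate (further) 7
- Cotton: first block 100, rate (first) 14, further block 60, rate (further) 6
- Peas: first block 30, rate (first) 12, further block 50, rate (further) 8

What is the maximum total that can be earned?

4620

Rank every tier by rate: Barley/tier1 21 > Cotton/tier1 14 > Peas/tier1 12 > Sorghum/tier1 11 > Peas/tier2 8 > Sorghum/tier2 7 > Cotton/tier2 6 > Barley/tier2 5.
Barley/tier1 (21): +100 ; 220 left.
Fill Cotton tier1 block (100 at 14) ; 120 left.
Fill Peas tier1 block (30 at 12) ; 90 left.
Fill Sorghum tier1 block (20 at 11) ; 70 left.
Fill Peas tier2 block (50 at 8) ; 20 left.
Sorghum tier2 at 7: only 20 left, fill 20.
Total = 21×100 + 14×100 + 12×30 + 11×20 + 8×50 + 7×20 = 4620.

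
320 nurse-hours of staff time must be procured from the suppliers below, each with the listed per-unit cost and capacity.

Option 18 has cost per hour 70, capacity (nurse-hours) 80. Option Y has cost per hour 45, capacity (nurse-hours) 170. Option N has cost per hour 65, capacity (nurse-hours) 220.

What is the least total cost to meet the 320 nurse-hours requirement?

Cheapest first:
Option Y (45): use full 170 ; 150 nurse-hours to go.
Option N at 65: take 150 of its 220 ; requirement met.
Option 18: unused.
Cost = 170×45 + 150×65 = 17400.

17400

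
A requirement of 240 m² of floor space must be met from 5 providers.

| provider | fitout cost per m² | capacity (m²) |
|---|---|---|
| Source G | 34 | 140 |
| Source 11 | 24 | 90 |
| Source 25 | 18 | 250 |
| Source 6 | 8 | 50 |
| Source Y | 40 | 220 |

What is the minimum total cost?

3820

Fill from the cheapest provider first.
Source 6 (8): use full 50 ; 190 m² to go.
Take 190 from Source 25 at 18 to finish.
Source 11, Source G, Source Y: unused.
Cost = 50×8 + 190×18 = 3820.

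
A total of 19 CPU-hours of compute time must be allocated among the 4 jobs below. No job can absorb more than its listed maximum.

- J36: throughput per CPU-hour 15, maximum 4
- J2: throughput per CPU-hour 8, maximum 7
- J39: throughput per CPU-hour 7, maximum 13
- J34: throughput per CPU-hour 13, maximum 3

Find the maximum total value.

190

Highest throughput per CPU-hour first: J36 15 > J34 13 > J2 8 > J39 7.
J36 takes 4 to reach its cap of 4 — 15 left.
J34 takes 3 to reach its cap of 3 — 12 left.
Give J2 7 to hit its cap of 7 — 5 left.
Only 5 left; J39 takes them to reach 5.
Total = 15×4 + 8×7 + 7×5 + 13×3 = 190.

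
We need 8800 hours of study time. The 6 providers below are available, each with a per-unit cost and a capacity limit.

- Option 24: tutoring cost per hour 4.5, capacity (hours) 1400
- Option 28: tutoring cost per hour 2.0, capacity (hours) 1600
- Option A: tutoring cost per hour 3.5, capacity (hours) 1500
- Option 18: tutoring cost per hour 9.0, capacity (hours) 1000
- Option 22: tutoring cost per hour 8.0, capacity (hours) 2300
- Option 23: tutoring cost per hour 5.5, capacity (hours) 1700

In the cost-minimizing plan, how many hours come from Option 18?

300

Cheapest first:
Option 28 (2.0): use full 1600 — 7200 hours to go.
Option A (3.5): use full 1500 — 5700 hours to go.
Option 24 (4.5): use full 1400 — 4300 hours to go.
Take 1700 from Option 23 at 5.5 — need 2600 more.
Option 22 (8.0): use full 2300 — 300 hours to go.
Option 18 (9.0): take the remaining 300 — done.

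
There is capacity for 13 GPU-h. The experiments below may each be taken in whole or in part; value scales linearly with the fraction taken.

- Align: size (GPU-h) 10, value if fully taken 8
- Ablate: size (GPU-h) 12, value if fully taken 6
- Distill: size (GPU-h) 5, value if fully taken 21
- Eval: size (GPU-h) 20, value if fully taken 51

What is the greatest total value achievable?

Rank by value-to-size ratio: Distill 21/5≈4.2, Eval 51/20≈2.55, Align 8/10≈0.8, Ablate 6/12≈0.5.
Take all of Distill (5 GPU-h, value 21) → 8 GPU-h left.
8 GPU-h left: a 8/20 share of Eval gives 51×8/20 = 20.4.
Total value = 41.4.

41.4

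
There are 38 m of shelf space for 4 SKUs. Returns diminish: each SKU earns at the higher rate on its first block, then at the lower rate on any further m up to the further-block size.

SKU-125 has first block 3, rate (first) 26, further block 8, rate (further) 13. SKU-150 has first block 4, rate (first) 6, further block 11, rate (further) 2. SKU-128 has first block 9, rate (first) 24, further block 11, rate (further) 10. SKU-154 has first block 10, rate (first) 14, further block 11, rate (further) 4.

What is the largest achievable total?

618

Treat each block as its own option and order by rate: SKU-125/first 26 > SKU-128/first 24 > SKU-154/first 14 > SKU-125/second 13 > SKU-128/second 10 > SKU-150/first 6 > SKU-154/second 4 > SKU-150/second 2.
SKU-125/first (26): +3 ; 35 left.
SKU-128/first (24): +9 ; 26 left.
SKU-154/first (14): +10 ; 16 left.
SKU-125 second at 13: fill all 8 ; 8 left.
8 remain; put them into SKU-128 second at 10.
Total = 26×3 + 24×9 + 14×10 + 13×8 + 10×8 = 618.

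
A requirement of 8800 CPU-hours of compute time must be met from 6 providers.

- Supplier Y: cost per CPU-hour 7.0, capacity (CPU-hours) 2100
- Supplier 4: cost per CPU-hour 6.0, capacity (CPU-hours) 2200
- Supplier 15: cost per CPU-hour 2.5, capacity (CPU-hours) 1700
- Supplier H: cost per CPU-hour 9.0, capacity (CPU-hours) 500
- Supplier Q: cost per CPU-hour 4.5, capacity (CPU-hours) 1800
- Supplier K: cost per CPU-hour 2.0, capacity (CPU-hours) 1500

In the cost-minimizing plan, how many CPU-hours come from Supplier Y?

1600

Cheapest first:
Supplier K (2.0): use full 1500 → 7300 CPU-hours to go.
Supplier 15 at 2.5: take all 1700 CPU-hours → 5600 still needed.
Supplier Q at 4.5: take all 1800 CPU-hours → 3800 still needed.
Take 2200 from Supplier 4 at 6.0 → need 1600 more.
Supplier Y at 7.0: take 1600 of its 2100 → requirement met.
Supplier H: unused.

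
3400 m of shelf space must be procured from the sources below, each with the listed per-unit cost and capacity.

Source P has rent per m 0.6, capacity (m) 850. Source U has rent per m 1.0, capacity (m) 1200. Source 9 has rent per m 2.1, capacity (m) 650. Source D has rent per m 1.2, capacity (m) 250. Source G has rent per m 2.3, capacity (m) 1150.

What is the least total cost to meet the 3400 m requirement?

Cheapest first:
Take 850 from Source P at 0.6 ; need 2550 more.
Source U at 1.0: take all 1200 m ; 1350 still needed.
Take 250 from Source D at 1.2 ; need 1100 more.
Source 9 at 2.1: take all 650 m ; 450 still needed.
Source G at 2.3: take 450 of its 1150 ; requirement met.
Cost = 850×0.6 + 1200×1.0 + 250×1.2 + 650×2.1 + 450×2.3 = 4410.

4410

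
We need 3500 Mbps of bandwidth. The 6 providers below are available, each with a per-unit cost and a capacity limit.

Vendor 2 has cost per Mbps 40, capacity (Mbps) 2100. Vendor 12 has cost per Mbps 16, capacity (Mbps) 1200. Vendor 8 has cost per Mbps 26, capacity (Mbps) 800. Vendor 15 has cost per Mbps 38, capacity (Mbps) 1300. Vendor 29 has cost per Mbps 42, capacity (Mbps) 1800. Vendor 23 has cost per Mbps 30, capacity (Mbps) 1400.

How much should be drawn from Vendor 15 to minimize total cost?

Cheapest first:
Take 1200 from Vendor 12 at 16 — need 2300 more.
Vendor 8 at 26: take all 800 Mbps — 1500 still needed.
Vendor 23 (30): use full 1400 — 100 Mbps to go.
Vendor 15 (38): take the remaining 100 — done.
Vendor 2, Vendor 29: unused.

100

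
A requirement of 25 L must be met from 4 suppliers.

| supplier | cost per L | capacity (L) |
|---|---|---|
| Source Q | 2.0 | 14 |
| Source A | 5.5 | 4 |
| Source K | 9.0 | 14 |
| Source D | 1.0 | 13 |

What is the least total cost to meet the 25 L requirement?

37

Cheapest first:
Take 13 from Source D at 1.0 — need 12 more.
Take 12 from Source Q at 2.0 to finish.
Source A, Source K: unused.
Cost = 13×1.0 + 12×2.0 = 37.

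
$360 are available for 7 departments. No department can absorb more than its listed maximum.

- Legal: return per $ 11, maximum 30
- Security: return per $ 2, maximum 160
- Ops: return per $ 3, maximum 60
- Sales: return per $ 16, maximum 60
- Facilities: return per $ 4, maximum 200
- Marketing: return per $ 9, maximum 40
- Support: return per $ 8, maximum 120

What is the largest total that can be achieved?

Highest return per $ first: Sales 16 > Legal 11 > Marketing 9 > Support 8 > Facilities 4 > Ops 3 > Security 2.
Give Sales 60 to hit its cap of 60 ; 300 left.
Legal takes 30 to reach its cap of 30 ; 270 left.
Give Marketing 40 to hit its cap of 40 ; 230 left.
Give Support 120 to hit its cap of 120 ; 110 left.
Only 110 left; Facilities takes them to reach 110.
Total = 11×30 + 16×60 + 4×110 + 9×40 + 8×120 = 3050.

3050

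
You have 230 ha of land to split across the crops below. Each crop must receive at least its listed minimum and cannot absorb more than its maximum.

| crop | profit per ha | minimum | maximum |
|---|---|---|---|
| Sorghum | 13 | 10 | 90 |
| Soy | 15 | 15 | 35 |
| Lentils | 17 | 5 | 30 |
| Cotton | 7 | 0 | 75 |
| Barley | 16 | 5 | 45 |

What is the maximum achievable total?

Meeting every minimum uses 10+15+5+0+5 = 35 ha, leaving 195.
Order the crops by profit per ha: Lentils 17 > Barley 16 > Soy 15 > Sorghum 13 > Cotton 7.
Give Lentils 25 more to hit its cap of 30 — 170 left.
Give Barley 40 more to hit its cap of 45 — 130 left.
Give Soy 20 more to hit its cap of 35 — 110 left.
Sorghum: +80 to 90 (cap) — 30 left.
Cotton has room for 75 more but only 30 remain, so it gets 30.
Total = 13×90 + 15×35 + 17×30 + 7×30 + 16×45 = 3135.

3135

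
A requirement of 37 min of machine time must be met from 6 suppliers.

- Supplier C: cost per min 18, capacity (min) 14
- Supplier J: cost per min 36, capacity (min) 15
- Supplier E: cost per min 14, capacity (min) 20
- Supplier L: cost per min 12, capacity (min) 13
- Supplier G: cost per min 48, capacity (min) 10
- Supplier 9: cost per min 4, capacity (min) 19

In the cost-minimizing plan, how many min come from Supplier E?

Fill from the cheapest supplier first.
Supplier 9 at 4: take all 19 min → 18 still needed.
Supplier L at 12: take all 13 min → 5 still needed.
Take 5 from Supplier E at 14 to finish.
Supplier C, Supplier J, Supplier G: unused.

5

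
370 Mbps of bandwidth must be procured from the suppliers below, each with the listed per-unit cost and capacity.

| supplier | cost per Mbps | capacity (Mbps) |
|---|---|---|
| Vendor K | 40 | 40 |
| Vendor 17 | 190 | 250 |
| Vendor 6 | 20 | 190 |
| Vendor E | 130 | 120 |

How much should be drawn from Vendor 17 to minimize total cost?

Fill from the cheapest supplier first.
Vendor 6 at 20: take all 190 Mbps — 180 still needed.
Vendor K at 40: take all 40 Mbps — 140 still needed.
Vendor E at 130: take all 120 Mbps — 20 still needed.
Vendor 17 (190): take the remaining 20 — done.

20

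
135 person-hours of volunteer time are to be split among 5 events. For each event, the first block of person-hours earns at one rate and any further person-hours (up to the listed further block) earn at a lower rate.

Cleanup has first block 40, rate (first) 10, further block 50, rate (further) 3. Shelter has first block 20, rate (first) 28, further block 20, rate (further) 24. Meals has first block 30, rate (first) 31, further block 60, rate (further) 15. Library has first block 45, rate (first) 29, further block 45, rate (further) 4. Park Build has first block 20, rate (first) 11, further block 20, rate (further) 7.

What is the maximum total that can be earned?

3575

Rank every tier by rate: Meals/first 31 > Library/first 29 > Shelter/first 28 > Shelter/second 24 > Meals/second 15 > Park Build/first 11 > Cleanup/first 10 > Park Build/second 7 > Library/second 4 > Cleanup/second 3.
Meals/first (31): +30 — 105 left.
Library/first (29): +45 — 60 left.
Fill Shelter first block (20 at 28) — 40 left.
Shelter second at 24: fill all 20 — 20 left.
20 remain; put them into Meals second at 15.
Total = 31×30 + 29×45 + 28×20 + 24×20 + 15×20 = 3575.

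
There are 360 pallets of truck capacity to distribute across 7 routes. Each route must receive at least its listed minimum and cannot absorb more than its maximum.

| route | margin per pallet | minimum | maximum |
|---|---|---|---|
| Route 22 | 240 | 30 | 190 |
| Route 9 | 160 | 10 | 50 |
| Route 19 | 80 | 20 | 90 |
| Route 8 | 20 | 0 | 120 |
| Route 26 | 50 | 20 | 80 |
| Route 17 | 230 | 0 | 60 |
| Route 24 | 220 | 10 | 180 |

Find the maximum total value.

Meeting every minimum uses 30+10+20+0+20+0+10 = 90 pallets, leaving 270.
Order the routes by margin per pallet: Route 22 240 > Route 17 230 > Route 24 220 > Route 9 160 > Route 19 80 > Route 26 50 > Route 8 20.
Route 22 takes 160 more to reach its cap of 190 ; 110 left.
Give Route 17 60 more to hit its cap of 60 ; 50 left.
Only 50 left; Route 24 takes them to reach 60.
Total = 240×190 + 160×10 + 80×20 + 50×20 + 230×60 + 220×60 = 76800.

76800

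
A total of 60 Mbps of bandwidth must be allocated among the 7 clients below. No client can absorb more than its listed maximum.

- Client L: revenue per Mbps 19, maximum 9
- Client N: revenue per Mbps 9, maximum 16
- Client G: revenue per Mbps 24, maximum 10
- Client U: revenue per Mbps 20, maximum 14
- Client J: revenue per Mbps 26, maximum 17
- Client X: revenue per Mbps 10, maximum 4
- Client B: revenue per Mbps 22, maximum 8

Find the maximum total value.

Highest revenue per Mbps first: Client J 26 > Client G 24 > Client B 22 > Client U 20 > Client L 19 > Client X 10 > Client N 9.
Client J takes 17 to reach its cap of 17 → 43 left.
Give Client G 10 to hit its cap of 10 → 33 left.
Client B takes 8 to reach its cap of 8 → 25 left.
Client U takes 14 to reach its cap of 14 → 11 left.
Give Client L 9 to hit its cap of 9 → 2 left.
Client X has room for 4 but only 2 remain, so it gets 2.
Total = 19×9 + 24×10 + 20×14 + 26×17 + 10×2 + 22×8 = 1329.

1329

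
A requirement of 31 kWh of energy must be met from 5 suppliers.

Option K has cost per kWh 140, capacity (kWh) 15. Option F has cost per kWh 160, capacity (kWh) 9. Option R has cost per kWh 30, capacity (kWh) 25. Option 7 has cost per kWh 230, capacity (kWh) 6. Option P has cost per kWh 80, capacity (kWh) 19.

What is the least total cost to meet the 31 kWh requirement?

Fill from the cheapest supplier first.
Take 25 from Option R at 30 ; need 6 more.
Option P at 80: take 6 of its 19 ; requirement met.
Option K, Option F, Option 7: unused.
Cost = 25×30 + 6×80 = 1230.

1230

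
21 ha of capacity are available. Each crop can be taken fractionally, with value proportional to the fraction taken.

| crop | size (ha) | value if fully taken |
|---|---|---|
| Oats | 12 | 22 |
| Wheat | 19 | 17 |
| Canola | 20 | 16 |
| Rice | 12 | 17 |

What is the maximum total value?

34.75

Rank by value-to-size ratio: Oats 22/12≈1.83, Rice 17/12≈1.42, Wheat 17/19≈0.895, Canola 16/20≈0.8.
Take all of Oats (12 ha, value 22) — 9 ha left.
Fill the last 9 ha with part of Rice: 9/12 of it earns 12.75.
Total value = 34.75.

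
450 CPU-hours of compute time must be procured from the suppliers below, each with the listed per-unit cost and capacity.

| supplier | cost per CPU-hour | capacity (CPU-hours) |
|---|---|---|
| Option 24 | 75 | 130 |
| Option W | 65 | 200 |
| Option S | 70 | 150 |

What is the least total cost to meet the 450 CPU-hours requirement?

31000

Use suppliers in increasing cost order.
Option W at 65: take all 200 CPU-hours → 250 still needed.
Take 150 from Option S at 70 → need 100 more.
Option 24 (75): take the remaining 100 → done.
Cost = 200×65 + 150×70 + 100×75 = 31000.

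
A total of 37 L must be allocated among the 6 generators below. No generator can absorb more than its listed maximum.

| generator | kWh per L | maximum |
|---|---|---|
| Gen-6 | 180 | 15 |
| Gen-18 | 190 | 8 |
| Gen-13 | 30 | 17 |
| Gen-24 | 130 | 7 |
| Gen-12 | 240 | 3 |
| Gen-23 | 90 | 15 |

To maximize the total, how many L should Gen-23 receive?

Highest kWh per L first: Gen-12 240 > Gen-18 190 > Gen-6 180 > Gen-24 130 > Gen-23 90 > Gen-13 30.
Gen-12 takes 3 to reach its cap of 3 → 34 left.
Give Gen-18 8 to hit its cap of 8 → 26 left.
Gen-6: +15 to 15 (cap) → 11 left.
Give Gen-24 7 to hit its cap of 7 → 4 left.
Only 4 left; Gen-23 takes them to reach 4.

4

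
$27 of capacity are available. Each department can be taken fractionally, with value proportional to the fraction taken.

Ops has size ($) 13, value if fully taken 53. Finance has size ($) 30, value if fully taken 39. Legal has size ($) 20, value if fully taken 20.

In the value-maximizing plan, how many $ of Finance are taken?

Sort by value density: Ops 53/13≈4.08, Finance 39/30≈1.3, Legal 20/20≈1.
Take all of Ops (13 $, value 53) — 14 $ left.
14 $ left: a 14/30 share of Finance gives 39×14/30 = 18.2.

14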